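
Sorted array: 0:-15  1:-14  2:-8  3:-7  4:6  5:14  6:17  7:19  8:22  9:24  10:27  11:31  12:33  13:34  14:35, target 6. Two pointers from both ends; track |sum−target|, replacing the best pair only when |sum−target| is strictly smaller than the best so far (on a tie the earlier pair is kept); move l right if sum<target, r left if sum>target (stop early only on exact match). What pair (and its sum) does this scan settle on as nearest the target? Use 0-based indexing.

[0,14] -15+35=20 d=14 * → r--
[0,13] -15+34=19 d=13 * → r--
[0,12] -15+33=18 d=12 * → r--
[0,11] -15+31=16 d=10 * → r--
[0,10] -15+27=12 d=6 * → r--
[0,9] -15+24=9 d=3 * → r--
[0,8] -15+22=7 d=1 * → r--
[0,7] -15+19=4 d=2 → l++
[1,7] -14+19=5 d=1 → l++
[2,7] -8+19=11 d=5 → r--
[2,6] -8+17=9 d=3 → r--
[2,5] -8+14=6 d=0 * → stop

pair (-8, 14) with sum 6 (|Δ|=0)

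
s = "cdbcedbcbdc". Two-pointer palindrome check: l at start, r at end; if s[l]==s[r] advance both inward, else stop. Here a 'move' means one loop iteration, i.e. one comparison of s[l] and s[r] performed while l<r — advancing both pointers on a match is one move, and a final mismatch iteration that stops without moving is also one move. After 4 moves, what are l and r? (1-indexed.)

l=1 r=11: 'c'=='c', l++,r--
l=2 r=10: 'd'=='d', l++,r--
l=3 r=9: 'b'=='b', l++,r--
l=4 r=8: 'c'=='c', l++,r--

l=5, r=7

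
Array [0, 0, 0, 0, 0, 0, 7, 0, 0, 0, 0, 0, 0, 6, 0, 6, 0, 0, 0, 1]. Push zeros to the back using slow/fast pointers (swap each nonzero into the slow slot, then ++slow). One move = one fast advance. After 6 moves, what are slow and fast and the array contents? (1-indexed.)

slow=1, fast=7, a=[0, 0, 0, 0, 0, 0, 7, 0, 0, 0, 0, 0, 0, 6, 0, 6, 0, 0, 0, 1]

slow=1 fast=1: a[fast]=0, fast++
slow=1 fast=2: a[fast]=0, fast++
slow=1 fast=3: a[fast]=0, fast++
slow=1 fast=4: a[fast]=0, fast++
slow=1 fast=5: a[fast]=0, fast++
slow=1 fast=6: a[fast]=0, fast++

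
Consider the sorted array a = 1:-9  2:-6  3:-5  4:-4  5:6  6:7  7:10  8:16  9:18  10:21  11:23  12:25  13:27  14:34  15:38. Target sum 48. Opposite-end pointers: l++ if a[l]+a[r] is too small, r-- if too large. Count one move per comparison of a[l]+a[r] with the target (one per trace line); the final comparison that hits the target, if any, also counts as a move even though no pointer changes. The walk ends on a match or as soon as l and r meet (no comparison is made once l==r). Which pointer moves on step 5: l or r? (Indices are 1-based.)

[1,15] -9+38=29 <48 → l++
[2,15] -6+38=32 <48 → l++
[3,15] -5+38=33 <48 → l++
[4,15] -4+38=34 <48 → l++
[5,15] 6+38=44 <48 → l++

l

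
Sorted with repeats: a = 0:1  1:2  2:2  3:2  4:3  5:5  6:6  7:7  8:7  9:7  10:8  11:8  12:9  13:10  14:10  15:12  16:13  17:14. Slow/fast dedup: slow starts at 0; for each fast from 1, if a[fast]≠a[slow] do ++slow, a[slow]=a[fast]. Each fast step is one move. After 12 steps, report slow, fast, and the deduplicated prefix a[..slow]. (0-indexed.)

slow=7, fast=13, prefix=[1, 2, 3, 5, 6, 7, 8, 9]

slow=0 fast=1: a[fast]=2≠a[slow]=1 write a[1]=2, slow++,fast++
slow=1 fast=2: a[fast]=2=a[slow] dup, fast++
slow=1 fast=3: a[fast]=2=a[slow] dup, fast++
slow=1 fast=4: a[fast]=3≠a[slow]=2 write a[2]=3, slow++,fast++
slow=2 fast=5: a[fast]=5≠a[slow]=3 write a[3]=5, slow++,fast++
slow=3 fast=6: a[fast]=6≠a[slow]=5 write a[4]=6, slow++,fast++
slow=4 fast=7: a[fast]=7≠a[slow]=6 write a[5]=7, slow++,fast++
slow=5 fast=8: a[fast]=7=a[slow] dup, fast++
slow=5 fast=9: a[fast]=7=a[slow] dup, fast++
slow=5 fast=10: a[fast]=8≠a[slow]=7 write a[6]=8, slow++,fast++
slow=6 fast=11: a[fast]=8=a[slow] dup, fast++
slow=6 fast=12: a[fast]=9≠a[slow]=8 write a[7]=9, slow++,fast++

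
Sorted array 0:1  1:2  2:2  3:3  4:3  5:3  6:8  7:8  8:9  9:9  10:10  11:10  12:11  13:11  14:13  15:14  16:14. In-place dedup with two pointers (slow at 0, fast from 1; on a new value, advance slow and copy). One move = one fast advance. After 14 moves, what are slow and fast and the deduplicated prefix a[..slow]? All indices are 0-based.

(s=0,f=1) a[fast]=2≠a[slow]=1 write a[1]=2 → slow++,fast++
(s=1,f=2) a[fast]=2=a[slow] dup → fast++
(s=1,f=3) a[fast]=3≠a[slow]=2 write a[2]=3 → slow++,fast++
(s=2,f=4) a[fast]=3=a[slow] dup → fast++
(s=2,f=5) a[fast]=3=a[slow] dup → fast++
(s=2,f=6) a[fast]=8≠a[slow]=3 write a[3]=8 → slow++,fast++
(s=3,f=7) a[fast]=8=a[slow] dup → fast++
(s=3,f=8) a[fast]=9≠a[slow]=8 write a[4]=9 → slow++,fast++
(s=4,f=9) a[fast]=9=a[slow] dup → fast++
(s=4,f=10) a[fast]=10≠a[slow]=9 write a[5]=10 → slow++,fast++
(s=5,f=11) a[fast]=10=a[slow] dup → fast++
(s=5,f=12) a[fast]=11≠a[slow]=10 write a[6]=11 → slow++,fast++
(s=6,f=13) a[fast]=11=a[slow] dup → fast++
(s=6,f=14) a[fast]=13≠a[slow]=11 write a[7]=13 → slow++,fast++

slow=7, fast=15, prefix=[1, 2, 3, 8, 9, 10, 11, 13]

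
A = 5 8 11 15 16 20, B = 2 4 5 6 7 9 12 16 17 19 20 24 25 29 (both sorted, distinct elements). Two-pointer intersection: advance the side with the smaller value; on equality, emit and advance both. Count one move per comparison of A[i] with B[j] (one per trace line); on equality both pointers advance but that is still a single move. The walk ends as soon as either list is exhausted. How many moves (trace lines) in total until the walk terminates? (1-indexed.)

14 moves

i=1 j=1: 5>2, j++
i=1 j=2: 5>4, j++
i=1 j=3: 5==5 emit, i++,j++
i=2 j=4: 8>6, j++
i=2 j=5: 8>7, j++
i=2 j=6: 8<9, i++
i=3 j=6: 11>9, j++
i=3 j=7: 11<12, i++
i=4 j=7: 15>12, j++
i=4 j=8: 15<16, i++
i=5 j=8: 16==16 emit, i++,j++
i=6 j=9: 20>17, j++
i=6 j=10: 20>19, j++
i=6 j=11: 20==20 emit, i++,j++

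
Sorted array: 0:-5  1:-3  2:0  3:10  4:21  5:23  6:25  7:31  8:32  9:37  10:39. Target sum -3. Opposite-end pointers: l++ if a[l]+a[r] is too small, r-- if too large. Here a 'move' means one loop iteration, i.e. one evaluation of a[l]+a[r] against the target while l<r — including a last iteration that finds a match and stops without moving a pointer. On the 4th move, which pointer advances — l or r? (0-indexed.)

l=0 r=10: -5+39=34 >-3, r--
l=0 r=9: -5+37=32 >-3, r--
l=0 r=8: -5+32=27 >-3, r--
l=0 r=7: -5+31=26 >-3, r--

r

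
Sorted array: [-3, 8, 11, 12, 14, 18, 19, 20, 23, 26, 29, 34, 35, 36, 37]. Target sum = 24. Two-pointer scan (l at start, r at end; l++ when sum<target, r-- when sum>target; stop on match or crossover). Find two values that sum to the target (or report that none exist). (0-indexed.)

l=0 r=14: -3+37=34 >24, r--
l=0 r=13: -3+36=33 >24, r--
l=0 r=12: -3+35=32 >24, r--
l=0 r=11: -3+34=31 >24, r--
l=0 r=10: -3+29=26 >24, r--
l=0 r=9: -3+26=23 <24, l++
l=1 r=9: 8+26=34 >24, r--
l=1 r=8: 8+23=31 >24, r--
l=1 r=7: 8+20=28 >24, r--
l=1 r=6: 8+19=27 >24, r--
l=1 r=5: 8+18=26 >24, r--
l=1 r=4: 8+14=22 <24, l++
l=2 r=4: 11+14=25 >24, r--
l=2 r=3: 11+12=23 <24, l++

no pair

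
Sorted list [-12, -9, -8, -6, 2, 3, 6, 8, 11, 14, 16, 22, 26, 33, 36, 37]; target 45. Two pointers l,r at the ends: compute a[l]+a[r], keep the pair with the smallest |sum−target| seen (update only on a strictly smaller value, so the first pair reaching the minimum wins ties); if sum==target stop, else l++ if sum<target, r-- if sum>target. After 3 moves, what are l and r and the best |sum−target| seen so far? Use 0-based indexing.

l=3, r=15, best |Δ|=16

l=0 r=15: -12+37=25 d=20 *, l++
l=1 r=15: -9+37=28 d=17 *, l++
l=2 r=15: -8+37=29 d=16 *, l++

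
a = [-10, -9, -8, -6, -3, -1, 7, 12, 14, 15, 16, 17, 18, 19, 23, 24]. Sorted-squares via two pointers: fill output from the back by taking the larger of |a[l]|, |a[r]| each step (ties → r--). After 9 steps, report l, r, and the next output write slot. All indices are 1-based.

l=1, r=7, next write slot=7

[1,16] |-10|<=|24| out[16]=576 → r--
[1,15] |-10|<=|23| out[15]=529 → r--
[1,14] |-10|<=|19| out[14]=361 → r--
[1,13] |-10|<=|18| out[13]=324 → r--
[1,12] |-10|<=|17| out[12]=289 → r--
[1,11] |-10|<=|16| out[11]=256 → r--
[1,10] |-10|<=|15| out[10]=225 → r--
[1,9] |-10|<=|14| out[9]=196 → r--
[1,8] |-10|<=|12| out[8]=144 → r--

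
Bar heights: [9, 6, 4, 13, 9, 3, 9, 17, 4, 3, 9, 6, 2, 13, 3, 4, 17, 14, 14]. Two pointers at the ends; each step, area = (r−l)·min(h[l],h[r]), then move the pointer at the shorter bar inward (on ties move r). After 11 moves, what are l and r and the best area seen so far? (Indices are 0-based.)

l=0 r=18: min(9,14)*18=162 best=162 *, l++
l=1 r=18: min(6,14)*17=102 best=162, l++
l=2 r=18: min(4,14)*16=64 best=162, l++
l=3 r=18: min(13,14)*15=195 best=195 *, l++
l=4 r=18: min(9,14)*14=126 best=195, l++
l=5 r=18: min(3,14)*13=39 best=195, l++
l=6 r=18: min(9,14)*12=108 best=195, l++
l=7 r=18: min(17,14)*11=154 best=195, r--
l=7 r=17: min(17,14)*10=140 best=195, r--
l=7 r=16: min(17,17)*9=153 best=195, r--
l=7 r=15: min(17,4)*8=32 best=195, r--

l=7, r=14, best area=195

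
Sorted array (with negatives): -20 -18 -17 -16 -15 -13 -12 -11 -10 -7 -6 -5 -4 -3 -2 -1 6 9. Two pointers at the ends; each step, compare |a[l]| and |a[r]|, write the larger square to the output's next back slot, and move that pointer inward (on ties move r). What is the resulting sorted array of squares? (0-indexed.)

[1, 4, 9, 16, 25, 36, 36, 49, 81, 100, 121, 144, 169, 225, 256, 289, 324, 400]

[0,17] |-20|>|9| out[17]=400 → l++
[1,17] |-18|>|9| out[16]=324 → l++
[2,17] |-17|>|9| out[15]=289 → l++
[3,17] |-16|>|9| out[14]=256 → l++
[4,17] |-15|>|9| out[13]=225 → l++
[5,17] |-13|>|9| out[12]=169 → l++
[6,17] |-12|>|9| out[11]=144 → l++
[7,17] |-11|>|9| out[10]=121 → l++
[8,17] |-10|>|9| out[9]=100 → l++
[9,17] |-7|<=|9| out[8]=81 → r--
[9,16] |-7|>|6| out[7]=49 → l++
[10,16] |-6|<=|6| out[6]=36 → r--
[10,15] |-6|>|-1| out[5]=36 → l++
[11,15] |-5|>|-1| out[4]=25 → l++
[12,15] |-4|>|-1| out[3]=16 → l++
[13,15] |-3|>|-1| out[2]=9 → l++
[14,15] |-2|>|-1| out[1]=4 → l++
[15,15] |-1|<=|-1| out[0]=1 → r--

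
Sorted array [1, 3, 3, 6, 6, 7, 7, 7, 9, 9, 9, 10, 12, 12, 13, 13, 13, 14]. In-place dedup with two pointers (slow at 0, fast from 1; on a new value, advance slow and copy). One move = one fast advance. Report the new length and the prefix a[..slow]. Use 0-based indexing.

(s=0,f=1) a[fast]=3≠a[slow]=1 write a[1]=3 → slow++,fast++
(s=1,f=2) a[fast]=3=a[slow] dup → fast++
(s=1,f=3) a[fast]=6≠a[slow]=3 write a[2]=6 → slow++,fast++
(s=2,f=4) a[fast]=6=a[slow] dup → fast++
(s=2,f=5) a[fast]=7≠a[slow]=6 write a[3]=7 → slow++,fast++
(s=3,f=6) a[fast]=7=a[slow] dup → fast++
(s=3,f=7) a[fast]=7=a[slow] dup → fast++
(s=3,f=8) a[fast]=9≠a[slow]=7 write a[4]=9 → slow++,fast++
(s=4,f=9) a[fast]=9=a[slow] dup → fast++
(s=4,f=10) a[fast]=9=a[slow] dup → fast++
(s=4,f=11) a[fast]=10≠a[slow]=9 write a[5]=10 → slow++,fast++
(s=5,f=12) a[fast]=12≠a[slow]=10 write a[6]=12 → slow++,fast++
(s=6,f=13) a[fast]=12=a[slow] dup → fast++
(s=6,f=14) a[fast]=13≠a[slow]=12 write a[7]=13 → slow++,fast++
(s=7,f=15) a[fast]=13=a[slow] dup → fast++
(s=7,f=16) a[fast]=13=a[slow] dup → fast++
(s=7,f=17) a[fast]=14≠a[slow]=13 write a[8]=14 → slow++,fast++

length 9; prefix = [1, 3, 6, 7, 9, 10, 12, 13, 14]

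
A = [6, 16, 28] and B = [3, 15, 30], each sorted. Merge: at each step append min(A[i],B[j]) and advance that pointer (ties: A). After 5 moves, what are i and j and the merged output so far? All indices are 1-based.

i=1 j=1: A[i]=6>B[j]=3 take 3, j++
i=1 j=2: A[i]=6<=B[j]=15 take 6, i++
i=2 j=2: A[i]=16>B[j]=15 take 15, j++
i=2 j=3: A[i]=16<=B[j]=30 take 16, i++
i=3 j=3: A[i]=28<=B[j]=30 take 28, i++

i=4, j=3, merged so far=[3, 6, 15, 16, 28]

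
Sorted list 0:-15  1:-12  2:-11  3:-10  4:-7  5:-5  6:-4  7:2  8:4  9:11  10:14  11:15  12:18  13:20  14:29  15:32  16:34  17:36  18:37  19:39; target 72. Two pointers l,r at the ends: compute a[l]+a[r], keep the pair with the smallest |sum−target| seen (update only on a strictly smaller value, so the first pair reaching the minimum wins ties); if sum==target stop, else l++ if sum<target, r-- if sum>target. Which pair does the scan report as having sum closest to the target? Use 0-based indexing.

l=0 r=19: -15+39=24 d=48 *, l++
l=1 r=19: -12+39=27 d=45 *, l++
l=2 r=19: -11+39=28 d=44 *, l++
l=3 r=19: -10+39=29 d=43 *, l++
l=4 r=19: -7+39=32 d=40 *, l++
l=5 r=19: -5+39=34 d=38 *, l++
l=6 r=19: -4+39=35 d=37 *, l++
l=7 r=19: 2+39=41 d=31 *, l++
l=8 r=19: 4+39=43 d=29 *, l++
l=9 r=19: 11+39=50 d=22 *, l++
l=10 r=19: 14+39=53 d=19 *, l++
l=11 r=19: 15+39=54 d=18 *, l++
l=12 r=19: 18+39=57 d=15 *, l++
l=13 r=19: 20+39=59 d=13 *, l++
l=14 r=19: 29+39=68 d=4 *, l++
l=15 r=19: 32+39=71 d=1 *, l++
l=16 r=19: 34+39=73 d=1, r--
l=16 r=18: 34+37=71 d=1, l++
l=17 r=18: 36+37=73 d=1, r--

pair (32, 39) with sum 71 (|Δ|=1)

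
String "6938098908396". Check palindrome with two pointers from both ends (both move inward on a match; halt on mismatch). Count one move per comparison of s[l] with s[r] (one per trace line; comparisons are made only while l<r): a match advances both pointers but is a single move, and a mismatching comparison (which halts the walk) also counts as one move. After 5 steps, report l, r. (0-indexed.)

l=5, r=7

l=0 r=12: '6'=='6', l++,r--
l=1 r=11: '9'=='9', l++,r--
l=2 r=10: '3'=='3', l++,r--
l=3 r=9: '8'=='8', l++,r--
l=4 r=8: '0'=='0', l++,r--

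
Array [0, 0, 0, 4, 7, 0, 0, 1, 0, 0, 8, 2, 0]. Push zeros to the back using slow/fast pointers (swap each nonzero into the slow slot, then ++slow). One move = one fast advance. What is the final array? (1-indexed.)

[4, 7, 1, 8, 2, 0, 0, 0, 0, 0, 0, 0, 0]

slow=1 fast=1: a[fast]=0, fast++
slow=1 fast=2: a[fast]=0, fast++
slow=1 fast=3: a[fast]=0, fast++
slow=1 fast=4: a[fast]=4≠0 swap→a[1]=4, slow++,fast++
slow=2 fast=5: a[fast]=7≠0 swap→a[2]=7, slow++,fast++
slow=3 fast=6: a[fast]=0, fast++
slow=3 fast=7: a[fast]=0, fast++
slow=3 fast=8: a[fast]=1≠0 swap→a[3]=1, slow++,fast++
slow=4 fast=9: a[fast]=0, fast++
slow=4 fast=10: a[fast]=0, fast++
slow=4 fast=11: a[fast]=8≠0 swap→a[4]=8, slow++,fast++
slow=5 fast=12: a[fast]=2≠0 swap→a[5]=2, slow++,fast++
slow=6 fast=13: a[fast]=0, fast++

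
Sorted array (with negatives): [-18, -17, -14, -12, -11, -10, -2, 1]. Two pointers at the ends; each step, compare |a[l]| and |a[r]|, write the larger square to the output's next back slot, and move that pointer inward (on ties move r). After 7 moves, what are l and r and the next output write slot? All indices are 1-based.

l=8, r=8, next write slot=1

l=1 r=8: |-18|>|1| out[8]=324, l++
l=2 r=8: |-17|>|1| out[7]=289, l++
l=3 r=8: |-14|>|1| out[6]=196, l++
l=4 r=8: |-12|>|1| out[5]=144, l++
l=5 r=8: |-11|>|1| out[4]=121, l++
l=6 r=8: |-10|>|1| out[3]=100, l++
l=7 r=8: |-2|>|1| out[2]=4, l++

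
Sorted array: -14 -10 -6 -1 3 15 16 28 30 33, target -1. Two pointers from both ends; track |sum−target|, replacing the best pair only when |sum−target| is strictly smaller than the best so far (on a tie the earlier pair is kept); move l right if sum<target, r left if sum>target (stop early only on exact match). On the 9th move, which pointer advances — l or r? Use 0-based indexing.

[0,9] -14+33=19 d=20 * → r--
[0,8] -14+30=16 d=17 * → r--
[0,7] -14+28=14 d=15 * → r--
[0,6] -14+16=2 d=3 * → r--
[0,5] -14+15=1 d=2 * → r--
[0,4] -14+3=-11 d=10 → l++
[1,4] -10+3=-7 d=6 → l++
[2,4] -6+3=-3 d=2 → l++
[3,4] -1+3=2 d=3 → r--

r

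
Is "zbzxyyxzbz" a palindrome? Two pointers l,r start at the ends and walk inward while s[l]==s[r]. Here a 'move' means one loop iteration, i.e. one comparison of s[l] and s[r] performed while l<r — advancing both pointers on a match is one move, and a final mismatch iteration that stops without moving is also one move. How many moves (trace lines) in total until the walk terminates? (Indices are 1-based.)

5 moves

[1,10] 'z'=='z' → l++,r--
[2,9] 'b'=='b' → l++,r--
[3,8] 'z'=='z' → l++,r--
[4,7] 'x'=='x' → l++,r--
[5,6] 'y'=='y' → l++,r--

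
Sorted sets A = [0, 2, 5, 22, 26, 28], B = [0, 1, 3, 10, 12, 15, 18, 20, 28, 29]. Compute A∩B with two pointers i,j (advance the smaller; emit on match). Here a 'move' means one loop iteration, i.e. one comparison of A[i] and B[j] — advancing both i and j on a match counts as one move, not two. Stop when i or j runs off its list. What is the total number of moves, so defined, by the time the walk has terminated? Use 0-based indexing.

i=0 j=0: 0==0 emit, i++,j++
i=1 j=1: 2>1, j++
i=1 j=2: 2<3, i++
i=2 j=2: 5>3, j++
i=2 j=3: 5<10, i++
i=3 j=3: 22>10, j++
i=3 j=4: 22>12, j++
i=3 j=5: 22>15, j++
i=3 j=6: 22>18, j++
i=3 j=7: 22>20, j++
i=3 j=8: 22<28, i++
i=4 j=8: 26<28, i++
i=5 j=8: 28==28 emit, i++,j++

13 moves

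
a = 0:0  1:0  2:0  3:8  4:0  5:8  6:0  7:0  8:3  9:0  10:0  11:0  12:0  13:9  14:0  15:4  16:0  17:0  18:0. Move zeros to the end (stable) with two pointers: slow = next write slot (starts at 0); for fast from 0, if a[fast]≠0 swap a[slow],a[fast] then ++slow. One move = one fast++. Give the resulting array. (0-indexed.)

[8, 8, 3, 9, 4, 0, 0, 0, 0, 0, 0, 0, 0, 0, 0, 0, 0, 0, 0]

(s=0,f=0) a[fast]=0 → fast++
(s=0,f=1) a[fast]=0 → fast++
(s=0,f=2) a[fast]=0 → fast++
(s=0,f=3) a[fast]=8≠0 swap→a[0]=8 → slow++,fast++
(s=1,f=4) a[fast]=0 → fast++
(s=1,f=5) a[fast]=8≠0 swap→a[1]=8 → slow++,fast++
(s=2,f=6) a[fast]=0 → fast++
(s=2,f=7) a[fast]=0 → fast++
(s=2,f=8) a[fast]=3≠0 swap→a[2]=3 → slow++,fast++
(s=3,f=9) a[fast]=0 → fast++
(s=3,f=10) a[fast]=0 → fast++
(s=3,f=11) a[fast]=0 → fast++
(s=3,f=12) a[fast]=0 → fast++
(s=3,f=13) a[fast]=9≠0 swap→a[3]=9 → slow++,fast++
(s=4,f=14) a[fast]=0 → fast++
(s=4,f=15) a[fast]=4≠0 swap→a[4]=4 → slow++,fast++
(s=5,f=16) a[fast]=0 → fast++
(s=5,f=17) a[fast]=0 → fast++
(s=5,f=18) a[fast]=0 → fast++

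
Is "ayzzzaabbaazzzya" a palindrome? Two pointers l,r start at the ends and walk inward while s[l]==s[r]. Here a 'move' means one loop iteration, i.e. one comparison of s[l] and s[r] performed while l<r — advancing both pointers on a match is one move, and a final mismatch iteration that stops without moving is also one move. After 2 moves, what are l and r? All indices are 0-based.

[0,15] 'a'=='a' → l++,r--
[1,14] 'y'=='y' → l++,r--

l=2, r=13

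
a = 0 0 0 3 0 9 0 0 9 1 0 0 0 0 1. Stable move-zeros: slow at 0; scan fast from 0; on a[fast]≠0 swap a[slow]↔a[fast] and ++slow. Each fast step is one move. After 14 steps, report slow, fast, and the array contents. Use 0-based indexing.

(s=0,f=0) a[fast]=0 → fast++
(s=0,f=1) a[fast]=0 → fast++
(s=0,f=2) a[fast]=0 → fast++
(s=0,f=3) a[fast]=3≠0 swap→a[0]=3 → slow++,fast++
(s=1,f=4) a[fast]=0 → fast++
(s=1,f=5) a[fast]=9≠0 swap→a[1]=9 → slow++,fast++
(s=2,f=6) a[fast]=0 → fast++
(s=2,f=7) a[fast]=0 → fast++
(s=2,f=8) a[fast]=9≠0 swap→a[2]=9 → slow++,fast++
(s=3,f=9) a[fast]=1≠0 swap→a[3]=1 → slow++,fast++
(s=4,f=10) a[fast]=0 → fast++
(s=4,f=11) a[fast]=0 → fast++
(s=4,f=12) a[fast]=0 → fast++
(s=4,f=13) a[fast]=0 → fast++

slow=4, fast=14, a=[3, 9, 9, 1, 0, 0, 0, 0, 0, 0, 0, 0, 0, 0, 1]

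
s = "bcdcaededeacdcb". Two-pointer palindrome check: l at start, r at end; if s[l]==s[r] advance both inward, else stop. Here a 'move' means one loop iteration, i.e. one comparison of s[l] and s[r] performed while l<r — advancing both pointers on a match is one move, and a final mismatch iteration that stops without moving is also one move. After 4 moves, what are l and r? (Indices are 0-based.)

l=4, r=10

l=0 r=14: 'b'=='b', l++,r--
l=1 r=13: 'c'=='c', l++,r--
l=2 r=12: 'd'=='d', l++,r--
l=3 r=11: 'c'=='c', l++,r--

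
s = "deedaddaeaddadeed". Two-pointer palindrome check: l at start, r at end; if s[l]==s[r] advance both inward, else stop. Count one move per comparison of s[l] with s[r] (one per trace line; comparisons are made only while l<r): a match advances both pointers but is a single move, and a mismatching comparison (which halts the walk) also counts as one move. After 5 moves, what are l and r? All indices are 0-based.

l=0 r=16: 'd'=='d', l++,r--
l=1 r=15: 'e'=='e', l++,r--
l=2 r=14: 'e'=='e', l++,r--
l=3 r=13: 'd'=='d', l++,r--
l=4 r=12: 'a'=='a', l++,r--

l=5, r=11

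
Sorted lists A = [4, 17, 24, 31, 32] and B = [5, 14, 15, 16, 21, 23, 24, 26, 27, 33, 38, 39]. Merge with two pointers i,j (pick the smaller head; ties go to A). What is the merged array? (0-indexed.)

i=0 j=0: A[i]=4<=B[j]=5 take 4, i++
i=1 j=0: A[i]=17>B[j]=5 take 5, j++
i=1 j=1: A[i]=17>B[j]=14 take 14, j++
i=1 j=2: A[i]=17>B[j]=15 take 15, j++
i=1 j=3: A[i]=17>B[j]=16 take 16, j++
i=1 j=4: A[i]=17<=B[j]=21 take 17, i++
i=2 j=4: A[i]=24>B[j]=21 take 21, j++
i=2 j=5: A[i]=24>B[j]=23 take 23, j++
i=2 j=6: A[i]=24<=B[j]=24 take 24, i++
i=3 j=6: A[i]=31>B[j]=24 take 24, j++
i=3 j=7: A[i]=31>B[j]=26 take 26, j++
i=3 j=8: A[i]=31>B[j]=27 take 27, j++
i=3 j=9: A[i]=31<=B[j]=33 take 31, i++
i=4 j=9: A[i]=32<=B[j]=33 take 32, i++
i=5 j=9: A done, take B[j]=33, j++
i=5 j=10: A done, take B[j]=38, j++
i=5 j=11: A done, take B[j]=39, j++

[4, 5, 14, 15, 16, 17, 21, 23, 24, 24, 26, 27, 31, 32, 33, 38, 39]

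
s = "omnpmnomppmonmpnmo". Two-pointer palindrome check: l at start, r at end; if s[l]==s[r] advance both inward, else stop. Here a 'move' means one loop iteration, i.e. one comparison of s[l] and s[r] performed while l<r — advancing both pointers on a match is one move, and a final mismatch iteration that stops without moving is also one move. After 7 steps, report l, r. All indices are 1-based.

l=1 r=18: 'o'=='o', l++,r--
l=2 r=17: 'm'=='m', l++,r--
l=3 r=16: 'n'=='n', l++,r--
l=4 r=15: 'p'=='p', l++,r--
l=5 r=14: 'm'=='m', l++,r--
l=6 r=13: 'n'=='n', l++,r--
l=7 r=12: 'o'=='o', l++,r--

l=8, r=11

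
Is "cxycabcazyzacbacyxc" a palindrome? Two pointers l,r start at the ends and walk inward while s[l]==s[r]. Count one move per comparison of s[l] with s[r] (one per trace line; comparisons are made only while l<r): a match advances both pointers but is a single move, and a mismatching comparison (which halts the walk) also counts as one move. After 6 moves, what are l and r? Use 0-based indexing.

[0,18] 'c'=='c' → l++,r--
[1,17] 'x'=='x' → l++,r--
[2,16] 'y'=='y' → l++,r--
[3,15] 'c'=='c' → l++,r--
[4,14] 'a'=='a' → l++,r--
[5,13] 'b'=='b' → l++,r--

l=6, r=12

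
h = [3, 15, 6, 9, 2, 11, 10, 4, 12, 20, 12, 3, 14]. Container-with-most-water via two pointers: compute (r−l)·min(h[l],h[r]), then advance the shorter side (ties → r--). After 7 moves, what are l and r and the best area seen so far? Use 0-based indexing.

l=4, r=9, best area=154

[0,12] min(3,14)*12=36 best=36 * → l++
[1,12] min(15,14)*11=154 best=154 * → r--
[1,11] min(15,3)*10=30 best=154 → r--
[1,10] min(15,12)*9=108 best=154 → r--
[1,9] min(15,20)*8=120 best=154 → l++
[2,9] min(6,20)*7=42 best=154 → l++
[3,9] min(9,20)*6=54 best=154 → l++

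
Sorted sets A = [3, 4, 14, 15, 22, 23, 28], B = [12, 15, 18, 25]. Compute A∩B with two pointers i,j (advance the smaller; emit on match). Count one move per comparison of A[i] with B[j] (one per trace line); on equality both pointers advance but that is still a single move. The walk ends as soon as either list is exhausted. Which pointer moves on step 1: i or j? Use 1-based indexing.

[i=1,j=1] 3<12 → i++

i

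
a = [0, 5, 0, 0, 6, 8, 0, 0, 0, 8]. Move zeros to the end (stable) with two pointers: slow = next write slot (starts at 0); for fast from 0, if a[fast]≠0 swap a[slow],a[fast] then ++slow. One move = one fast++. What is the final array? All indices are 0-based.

slow=0 fast=0: a[fast]=0, fast++
slow=0 fast=1: a[fast]=5≠0 swap→a[0]=5, slow++,fast++
slow=1 fast=2: a[fast]=0, fast++
slow=1 fast=3: a[fast]=0, fast++
slow=1 fast=4: a[fast]=6≠0 swap→a[1]=6, slow++,fast++
slow=2 fast=5: a[fast]=8≠0 swap→a[2]=8, slow++,fast++
slow=3 fast=6: a[fast]=0, fast++
slow=3 fast=7: a[fast]=0, fast++
slow=3 fast=8: a[fast]=0, fast++
slow=3 fast=9: a[fast]=8≠0 swap→a[3]=8, slow++,fast++

[5, 6, 8, 8, 0, 0, 0, 0, 0, 0]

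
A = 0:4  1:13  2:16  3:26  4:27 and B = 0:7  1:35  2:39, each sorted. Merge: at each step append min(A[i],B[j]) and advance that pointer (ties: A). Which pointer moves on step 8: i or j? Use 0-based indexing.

i=0 j=0: A[i]=4<=B[j]=7 take 4, i++
i=1 j=0: A[i]=13>B[j]=7 take 7, j++
i=1 j=1: A[i]=13<=B[j]=35 take 13, i++
i=2 j=1: A[i]=16<=B[j]=35 take 16, i++
i=3 j=1: A[i]=26<=B[j]=35 take 26, i++
i=4 j=1: A[i]=27<=B[j]=35 take 27, i++
i=5 j=1: A done, take B[j]=35, j++
i=5 j=2: A done, take B[j]=39, j++

j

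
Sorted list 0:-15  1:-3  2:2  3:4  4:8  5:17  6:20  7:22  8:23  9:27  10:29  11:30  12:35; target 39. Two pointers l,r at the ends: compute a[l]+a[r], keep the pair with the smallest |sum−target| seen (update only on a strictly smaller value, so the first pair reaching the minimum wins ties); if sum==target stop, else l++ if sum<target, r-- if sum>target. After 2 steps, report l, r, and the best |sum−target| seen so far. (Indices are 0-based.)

l=0 r=12: -15+35=20 d=19 *, l++
l=1 r=12: -3+35=32 d=7 *, l++

l=2, r=12, best |Δ|=7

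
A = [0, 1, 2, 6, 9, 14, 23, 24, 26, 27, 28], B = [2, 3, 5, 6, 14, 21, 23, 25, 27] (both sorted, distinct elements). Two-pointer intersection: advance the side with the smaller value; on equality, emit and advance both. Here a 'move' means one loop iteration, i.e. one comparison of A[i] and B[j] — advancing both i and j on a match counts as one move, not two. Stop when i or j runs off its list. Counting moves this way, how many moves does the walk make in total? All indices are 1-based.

[i=1,j=1] 0<2 → i++
[i=2,j=1] 1<2 → i++
[i=3,j=1] 2==2 emit → i++,j++
[i=4,j=2] 6>3 → j++
[i=4,j=3] 6>5 → j++
[i=4,j=4] 6==6 emit → i++,j++
[i=5,j=5] 9<14 → i++
[i=6,j=5] 14==14 emit → i++,j++
[i=7,j=6] 23>21 → j++
[i=7,j=7] 23==23 emit → i++,j++
[i=8,j=8] 24<25 → i++
[i=9,j=8] 26>25 → j++
[i=9,j=9] 26<27 → i++
[i=10,j=9] 27==27 emit → i++,j++

14 moves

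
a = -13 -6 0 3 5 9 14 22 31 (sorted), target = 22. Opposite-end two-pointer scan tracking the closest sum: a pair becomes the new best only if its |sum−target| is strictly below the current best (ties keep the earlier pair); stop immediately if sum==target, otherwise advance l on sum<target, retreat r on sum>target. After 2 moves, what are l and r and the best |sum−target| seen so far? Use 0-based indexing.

l=0 r=8: -13+31=18 d=4 *, l++
l=1 r=8: -6+31=25 d=3 *, r--

l=1, r=7, best |Δ|=3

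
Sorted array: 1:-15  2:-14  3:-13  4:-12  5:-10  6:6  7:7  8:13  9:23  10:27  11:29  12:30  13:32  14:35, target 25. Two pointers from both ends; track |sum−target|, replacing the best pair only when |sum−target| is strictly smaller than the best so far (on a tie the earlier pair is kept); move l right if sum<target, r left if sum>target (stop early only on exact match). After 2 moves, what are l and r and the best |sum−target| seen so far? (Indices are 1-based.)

l=1 r=14: -15+35=20 d=5 *, l++
l=2 r=14: -14+35=21 d=4 *, l++

l=3, r=14, best |Δ|=4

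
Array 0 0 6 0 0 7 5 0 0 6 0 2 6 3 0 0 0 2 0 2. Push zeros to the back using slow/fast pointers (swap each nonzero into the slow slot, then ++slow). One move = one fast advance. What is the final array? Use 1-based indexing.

(s=1,f=1) a[fast]=0 → fast++
(s=1,f=2) a[fast]=0 → fast++
(s=1,f=3) a[fast]=6≠0 swap→a[1]=6 → slow++,fast++
(s=2,f=4) a[fast]=0 → fast++
(s=2,f=5) a[fast]=0 → fast++
(s=2,f=6) a[fast]=7≠0 swap→a[2]=7 → slow++,fast++
(s=3,f=7) a[fast]=5≠0 swap→a[3]=5 → slow++,fast++
(s=4,f=8) a[fast]=0 → fast++
(s=4,f=9) a[fast]=0 → fast++
(s=4,f=10) a[fast]=6≠0 swap→a[4]=6 → slow++,fast++
(s=5,f=11) a[fast]=0 → fast++
(s=5,f=12) a[fast]=2≠0 swap→a[5]=2 → slow++,fast++
(s=6,f=13) a[fast]=6≠0 swap→a[6]=6 → slow++,fast++
(s=7,f=14) a[fast]=3≠0 swap→a[7]=3 → slow++,fast++
(s=8,f=15) a[fast]=0 → fast++
(s=8,f=16) a[fast]=0 → fast++
(s=8,f=17) a[fast]=0 → fast++
(s=8,f=18) a[fast]=2≠0 swap→a[8]=2 → slow++,fast++
(s=9,f=19) a[fast]=0 → fast++
(s=9,f=20) a[fast]=2≠0 swap→a[9]=2 → slow++,fast++

[6, 7, 5, 6, 2, 6, 3, 2, 2, 0, 0, 0, 0, 0, 0, 0, 0, 0, 0, 0]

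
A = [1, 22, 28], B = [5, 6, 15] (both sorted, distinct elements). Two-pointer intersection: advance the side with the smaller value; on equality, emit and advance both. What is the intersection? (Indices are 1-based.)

intersection = []

[i=1,j=1] 1<5 → i++
[i=2,j=1] 22>5 → j++
[i=2,j=2] 22>6 → j++
[i=2,j=3] 22>15 → j++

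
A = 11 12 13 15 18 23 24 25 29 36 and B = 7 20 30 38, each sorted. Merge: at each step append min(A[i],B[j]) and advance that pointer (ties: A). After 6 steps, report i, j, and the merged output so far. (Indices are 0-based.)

i=5, j=1, merged so far=[7, 11, 12, 13, 15, 18]

i=0 j=0: A[i]=11>B[j]=7 take 7, j++
i=0 j=1: A[i]=11<=B[j]=20 take 11, i++
i=1 j=1: A[i]=12<=B[j]=20 take 12, i++
i=2 j=1: A[i]=13<=B[j]=20 take 13, i++
i=3 j=1: A[i]=15<=B[j]=20 take 15, i++
i=4 j=1: A[i]=18<=B[j]=20 take 18, i++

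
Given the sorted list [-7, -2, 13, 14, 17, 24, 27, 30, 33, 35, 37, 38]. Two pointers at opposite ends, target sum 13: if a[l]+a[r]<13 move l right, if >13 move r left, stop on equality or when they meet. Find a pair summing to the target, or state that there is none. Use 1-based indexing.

no pair

l=1 r=12: -7+38=31 >13, r--
l=1 r=11: -7+37=30 >13, r--
l=1 r=10: -7+35=28 >13, r--
l=1 r=9: -7+33=26 >13, r--
l=1 r=8: -7+30=23 >13, r--
l=1 r=7: -7+27=20 >13, r--
l=1 r=6: -7+24=17 >13, r--
l=1 r=5: -7+17=10 <13, l++
l=2 r=5: -2+17=15 >13, r--
l=2 r=4: -2+14=12 <13, l++
l=3 r=4: 13+14=27 >13, r--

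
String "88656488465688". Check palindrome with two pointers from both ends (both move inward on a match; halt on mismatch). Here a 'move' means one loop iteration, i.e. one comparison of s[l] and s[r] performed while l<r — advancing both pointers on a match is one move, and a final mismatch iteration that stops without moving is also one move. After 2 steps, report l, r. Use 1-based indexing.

l=3, r=12

[1,14] '8'=='8' → l++,r--
[2,13] '8'=='8' → l++,r--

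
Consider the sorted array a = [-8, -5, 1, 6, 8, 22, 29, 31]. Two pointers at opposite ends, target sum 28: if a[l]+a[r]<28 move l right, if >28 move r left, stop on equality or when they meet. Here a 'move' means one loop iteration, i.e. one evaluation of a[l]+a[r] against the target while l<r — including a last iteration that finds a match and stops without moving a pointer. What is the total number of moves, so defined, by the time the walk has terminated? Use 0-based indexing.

[0,7] -8+31=23 <28 → l++
[1,7] -5+31=26 <28 → l++
[2,7] 1+31=32 >28 → r--
[2,6] 1+29=30 >28 → r--
[2,5] 1+22=23 <28 → l++
[3,5] 6+22=28 → found

6 moves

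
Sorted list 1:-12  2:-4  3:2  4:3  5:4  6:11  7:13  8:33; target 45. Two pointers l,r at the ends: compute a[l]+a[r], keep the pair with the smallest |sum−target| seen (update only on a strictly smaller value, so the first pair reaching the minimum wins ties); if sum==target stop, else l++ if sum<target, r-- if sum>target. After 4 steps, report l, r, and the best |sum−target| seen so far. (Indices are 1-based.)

[1,8] -12+33=21 d=24 * → l++
[2,8] -4+33=29 d=16 * → l++
[3,8] 2+33=35 d=10 * → l++
[4,8] 3+33=36 d=9 * → l++

l=5, r=8, best |Δ|=9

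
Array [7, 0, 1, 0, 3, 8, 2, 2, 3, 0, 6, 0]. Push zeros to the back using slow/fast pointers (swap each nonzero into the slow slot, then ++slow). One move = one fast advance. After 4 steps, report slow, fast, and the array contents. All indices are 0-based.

slow=2, fast=4, a=[7, 1, 0, 0, 3, 8, 2, 2, 3, 0, 6, 0]

slow=0 fast=0: a[fast]=7≠0 swap→a[0]=7, slow++,fast++
slow=1 fast=1: a[fast]=0, fast++
slow=1 fast=2: a[fast]=1≠0 swap→a[1]=1, slow++,fast++
slow=2 fast=3: a[fast]=0, fast++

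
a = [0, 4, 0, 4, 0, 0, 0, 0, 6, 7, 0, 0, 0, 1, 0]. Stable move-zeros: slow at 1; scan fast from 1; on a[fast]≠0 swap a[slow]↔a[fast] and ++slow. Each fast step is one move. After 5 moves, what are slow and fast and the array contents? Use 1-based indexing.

slow=3, fast=6, a=[4, 4, 0, 0, 0, 0, 0, 0, 6, 7, 0, 0, 0, 1, 0]

(s=1,f=1) a[fast]=0 → fast++
(s=1,f=2) a[fast]=4≠0 swap→a[1]=4 → slow++,fast++
(s=2,f=3) a[fast]=0 → fast++
(s=2,f=4) a[fast]=4≠0 swap→a[2]=4 → slow++,fast++
(s=3,f=5) a[fast]=0 → fast++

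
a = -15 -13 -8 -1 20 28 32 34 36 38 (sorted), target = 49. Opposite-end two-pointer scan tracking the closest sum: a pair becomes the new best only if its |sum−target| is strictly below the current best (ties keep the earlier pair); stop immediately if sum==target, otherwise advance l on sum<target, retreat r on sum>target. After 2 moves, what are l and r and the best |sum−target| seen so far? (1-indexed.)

l=3, r=10, best |Δ|=24

[1,10] -15+38=23 d=26 * → l++
[2,10] -13+38=25 d=24 * → l++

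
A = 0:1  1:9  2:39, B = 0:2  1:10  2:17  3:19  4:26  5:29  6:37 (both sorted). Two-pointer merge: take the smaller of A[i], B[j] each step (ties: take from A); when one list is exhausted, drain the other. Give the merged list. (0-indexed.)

[1, 2, 9, 10, 17, 19, 26, 29, 37, 39]

[i=0,j=0] A[i]=1<=B[j]=2 take 1 → i++
[i=1,j=0] A[i]=9>B[j]=2 take 2 → j++
[i=1,j=1] A[i]=9<=B[j]=10 take 9 → i++
[i=2,j=1] A[i]=39>B[j]=10 take 10 → j++
[i=2,j=2] A[i]=39>B[j]=17 take 17 → j++
[i=2,j=3] A[i]=39>B[j]=19 take 19 → j++
[i=2,j=4] A[i]=39>B[j]=26 take 26 → j++
[i=2,j=5] A[i]=39>B[j]=29 take 29 → j++
[i=2,j=6] A[i]=39>B[j]=37 take 37 → j++
[i=2,j=7] B done, take A[i]=39 → i++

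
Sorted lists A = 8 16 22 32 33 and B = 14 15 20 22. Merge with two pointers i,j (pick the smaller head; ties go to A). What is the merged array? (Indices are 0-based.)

[i=0,j=0] A[i]=8<=B[j]=14 take 8 → i++
[i=1,j=0] A[i]=16>B[j]=14 take 14 → j++
[i=1,j=1] A[i]=16>B[j]=15 take 15 → j++
[i=1,j=2] A[i]=16<=B[j]=20 take 16 → i++
[i=2,j=2] A[i]=22>B[j]=20 take 20 → j++
[i=2,j=3] A[i]=22<=B[j]=22 take 22 → i++
[i=3,j=3] A[i]=32>B[j]=22 take 22 → j++
[i=3,j=4] B done, take A[i]=32 → i++
[i=4,j=4] B done, take A[i]=33 → i++

[8, 14, 15, 16, 20, 22, 22, 32, 33]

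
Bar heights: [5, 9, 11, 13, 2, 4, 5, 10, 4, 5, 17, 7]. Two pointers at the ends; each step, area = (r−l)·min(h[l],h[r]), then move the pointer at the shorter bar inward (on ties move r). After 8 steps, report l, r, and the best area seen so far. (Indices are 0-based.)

l=7, r=10, best area=91

[0,11] min(5,7)*11=55 best=55 * → l++
[1,11] min(9,7)*10=70 best=70 * → r--
[1,10] min(9,17)*9=81 best=81 * → l++
[2,10] min(11,17)*8=88 best=88 * → l++
[3,10] min(13,17)*7=91 best=91 * → l++
[4,10] min(2,17)*6=12 best=91 → l++
[5,10] min(4,17)*5=20 best=91 → l++
[6,10] min(5,17)*4=20 best=91 → l++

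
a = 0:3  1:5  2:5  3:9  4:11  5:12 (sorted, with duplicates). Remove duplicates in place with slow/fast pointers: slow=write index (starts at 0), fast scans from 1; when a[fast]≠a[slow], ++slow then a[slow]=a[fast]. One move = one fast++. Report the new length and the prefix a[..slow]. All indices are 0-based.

(s=0,f=1) a[fast]=5≠a[slow]=3 write a[1]=5 → slow++,fast++
(s=1,f=2) a[fast]=5=a[slow] dup → fast++
(s=1,f=3) a[fast]=9≠a[slow]=5 write a[2]=9 → slow++,fast++
(s=2,f=4) a[fast]=11≠a[slow]=9 write a[3]=11 → slow++,fast++
(s=3,f=5) a[fast]=12≠a[slow]=11 write a[4]=12 → slow++,fast++

length 5; prefix = [3, 5, 9, 11, 12]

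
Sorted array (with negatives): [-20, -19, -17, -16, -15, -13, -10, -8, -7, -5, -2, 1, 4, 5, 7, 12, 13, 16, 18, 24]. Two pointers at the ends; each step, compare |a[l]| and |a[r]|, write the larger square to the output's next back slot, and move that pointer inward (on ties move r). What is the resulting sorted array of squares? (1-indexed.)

l=1 r=20: |-20|<=|24| out[20]=576, r--
l=1 r=19: |-20|>|18| out[19]=400, l++
l=2 r=19: |-19|>|18| out[18]=361, l++
l=3 r=19: |-17|<=|18| out[17]=324, r--
l=3 r=18: |-17|>|16| out[16]=289, l++
l=4 r=18: |-16|<=|16| out[15]=256, r--
l=4 r=17: |-16|>|13| out[14]=256, l++
l=5 r=17: |-15|>|13| out[13]=225, l++
l=6 r=17: |-13|<=|13| out[12]=169, r--
l=6 r=16: |-13|>|12| out[11]=169, l++
l=7 r=16: |-10|<=|12| out[10]=144, r--
l=7 r=15: |-10|>|7| out[9]=100, l++
l=8 r=15: |-8|>|7| out[8]=64, l++
l=9 r=15: |-7|<=|7| out[7]=49, r--
l=9 r=14: |-7|>|5| out[6]=49, l++
l=10 r=14: |-5|<=|5| out[5]=25, r--
l=10 r=13: |-5|>|4| out[4]=25, l++
l=11 r=13: |-2|<=|4| out[3]=16, r--
l=11 r=12: |-2|>|1| out[2]=4, l++
l=12 r=12: |1|<=|1| out[1]=1, r--

[1, 4, 16, 25, 25, 49, 49, 64, 100, 144, 169, 169, 225, 256, 256, 289, 324, 361, 400, 576]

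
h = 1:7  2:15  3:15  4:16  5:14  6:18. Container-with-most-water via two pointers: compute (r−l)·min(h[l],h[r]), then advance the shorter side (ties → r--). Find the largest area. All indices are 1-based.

[1,6] min(7,18)*5=35 best=35 * → l++
[2,6] min(15,18)*4=60 best=60 * → l++
[3,6] min(15,18)*3=45 best=60 → l++
[4,6] min(16,18)*2=32 best=60 → l++
[5,6] min(14,18)*1=14 best=60 → l++

max area = 60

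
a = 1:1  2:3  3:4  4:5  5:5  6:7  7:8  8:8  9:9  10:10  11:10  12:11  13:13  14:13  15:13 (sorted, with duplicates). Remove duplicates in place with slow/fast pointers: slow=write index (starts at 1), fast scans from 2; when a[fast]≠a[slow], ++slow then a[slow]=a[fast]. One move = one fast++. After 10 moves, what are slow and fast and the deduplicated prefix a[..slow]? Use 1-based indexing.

slow=1 fast=2: a[fast]=3≠a[slow]=1 write a[2]=3, slow++,fast++
slow=2 fast=3: a[fast]=4≠a[slow]=3 write a[3]=4, slow++,fast++
slow=3 fast=4: a[fast]=5≠a[slow]=4 write a[4]=5, slow++,fast++
slow=4 fast=5: a[fast]=5=a[slow] dup, fast++
slow=4 fast=6: a[fast]=7≠a[slow]=5 write a[5]=7, slow++,fast++
slow=5 fast=7: a[fast]=8≠a[slow]=7 write a[6]=8, slow++,fast++
slow=6 fast=8: a[fast]=8=a[slow] dup, fast++
slow=6 fast=9: a[fast]=9≠a[slow]=8 write a[7]=9, slow++,fast++
slow=7 fast=10: a[fast]=10≠a[slow]=9 write a[8]=10, slow++,fast++
slow=8 fast=11: a[fast]=10=a[slow] dup, fast++

slow=8, fast=12, prefix=[1, 3, 4, 5, 7, 8, 9, 10]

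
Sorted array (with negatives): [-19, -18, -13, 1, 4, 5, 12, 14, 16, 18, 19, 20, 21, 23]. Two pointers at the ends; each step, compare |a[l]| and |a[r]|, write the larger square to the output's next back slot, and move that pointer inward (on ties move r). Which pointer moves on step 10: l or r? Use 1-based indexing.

l

l=1 r=14: |-19|<=|23| out[14]=529, r--
l=1 r=13: |-19|<=|21| out[13]=441, r--
l=1 r=12: |-19|<=|20| out[12]=400, r--
l=1 r=11: |-19|<=|19| out[11]=361, r--
l=1 r=10: |-19|>|18| out[10]=361, l++
l=2 r=10: |-18|<=|18| out[9]=324, r--
l=2 r=9: |-18|>|16| out[8]=324, l++
l=3 r=9: |-13|<=|16| out[7]=256, r--
l=3 r=8: |-13|<=|14| out[6]=196, r--
l=3 r=7: |-13|>|12| out[5]=169, l++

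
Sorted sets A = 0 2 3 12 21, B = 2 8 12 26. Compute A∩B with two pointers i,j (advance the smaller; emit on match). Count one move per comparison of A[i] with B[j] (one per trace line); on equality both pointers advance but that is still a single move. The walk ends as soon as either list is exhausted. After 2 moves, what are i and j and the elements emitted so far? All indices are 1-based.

i=1 j=1: 0<2, i++
i=2 j=1: 2==2 emit, i++,j++

i=3, j=2, emitted=[2]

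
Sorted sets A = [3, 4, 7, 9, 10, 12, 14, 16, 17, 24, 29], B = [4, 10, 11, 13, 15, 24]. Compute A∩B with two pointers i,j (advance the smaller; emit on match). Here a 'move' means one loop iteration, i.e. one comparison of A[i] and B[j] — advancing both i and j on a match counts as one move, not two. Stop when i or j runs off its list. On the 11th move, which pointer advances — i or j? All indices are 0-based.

i=0 j=0: 3<4, i++
i=1 j=0: 4==4 emit, i++,j++
i=2 j=1: 7<10, i++
i=3 j=1: 9<10, i++
i=4 j=1: 10==10 emit, i++,j++
i=5 j=2: 12>11, j++
i=5 j=3: 12<13, i++
i=6 j=3: 14>13, j++
i=6 j=4: 14<15, i++
i=7 j=4: 16>15, j++
i=7 j=5: 16<24, i++

i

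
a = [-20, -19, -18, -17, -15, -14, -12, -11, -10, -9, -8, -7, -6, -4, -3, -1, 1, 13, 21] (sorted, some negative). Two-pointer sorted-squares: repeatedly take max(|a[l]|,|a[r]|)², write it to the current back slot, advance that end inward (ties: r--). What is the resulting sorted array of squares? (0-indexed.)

[1, 1, 9, 16, 36, 49, 64, 81, 100, 121, 144, 169, 196, 225, 289, 324, 361, 400, 441]

l=0 r=18: |-20|<=|21| out[18]=441, r--
l=0 r=17: |-20|>|13| out[17]=400, l++
l=1 r=17: |-19|>|13| out[16]=361, l++
l=2 r=17: |-18|>|13| out[15]=324, l++
l=3 r=17: |-17|>|13| out[14]=289, l++
l=4 r=17: |-15|>|13| out[13]=225, l++
l=5 r=17: |-14|>|13| out[12]=196, l++
l=6 r=17: |-12|<=|13| out[11]=169, r--
l=6 r=16: |-12|>|1| out[10]=144, l++
l=7 r=16: |-11|>|1| out[9]=121, l++
l=8 r=16: |-10|>|1| out[8]=100, l++
l=9 r=16: |-9|>|1| out[7]=81, l++
l=10 r=16: |-8|>|1| out[6]=64, l++
l=11 r=16: |-7|>|1| out[5]=49, l++
l=12 r=16: |-6|>|1| out[4]=36, l++
l=13 r=16: |-4|>|1| out[3]=16, l++
l=14 r=16: |-3|>|1| out[2]=9, l++
l=15 r=16: |-1|<=|1| out[1]=1, r--
l=15 r=15: |-1|<=|-1| out[0]=1, r--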